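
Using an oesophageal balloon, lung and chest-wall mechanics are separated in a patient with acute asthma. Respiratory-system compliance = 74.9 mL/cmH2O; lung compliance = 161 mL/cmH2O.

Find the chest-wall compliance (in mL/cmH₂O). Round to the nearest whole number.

1/Ccw = 1/Crs − 1/CL.
1/Ccw = 1/74.9 − 1/161 = 0.00714.
Ccw = 140.06 mL/cmH2O.

140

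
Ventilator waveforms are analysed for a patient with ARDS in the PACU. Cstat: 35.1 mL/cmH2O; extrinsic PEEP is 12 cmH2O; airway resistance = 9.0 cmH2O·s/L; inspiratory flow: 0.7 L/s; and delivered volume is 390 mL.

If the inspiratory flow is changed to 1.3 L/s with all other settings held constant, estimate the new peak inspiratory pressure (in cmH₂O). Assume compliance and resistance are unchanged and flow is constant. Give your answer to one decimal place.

34.8

PIP = Vt/C + R·V̇ + PEEP (constant-flow equation of motion).
Only the resistive term changes: ΔPIP = R × ΔV̇ = 9.0 × (1.3 − 0.7) = 9.0 × 0.6 = 5.4 cmH2O.
Original PIP = 390/35.1 + 9.0×0.7 + 12 = 29.411 cmH2O; new PIP = 29.411 + (5.4) = 34.811 cmH2O.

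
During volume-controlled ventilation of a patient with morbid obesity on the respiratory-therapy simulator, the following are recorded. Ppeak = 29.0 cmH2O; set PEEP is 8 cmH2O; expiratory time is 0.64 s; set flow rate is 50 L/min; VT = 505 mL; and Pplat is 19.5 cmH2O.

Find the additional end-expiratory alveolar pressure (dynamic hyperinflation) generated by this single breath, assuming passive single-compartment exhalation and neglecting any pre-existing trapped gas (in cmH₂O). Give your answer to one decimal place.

Flow: 50 L/min ÷ 60 = 0.8333 L/s.
R = (PIP − Pplat)/V̇ = (29.0 − 19.5) / 0.8333 = 9.5/0.8333 = 11.4 cmH2O·s/L.
C = Vt/(Pplat − PEEP) = 505.0 / (19.5 − 8) = 505.0/11.5 = 43.913 mL/cmH2O.
τ = R × C = 11.4 × 0.04391 L/cmH2O = 0.5006 s.
Fraction remaining = e^(−Te/τ) = e^(−0.64/0.5006) = 0.2785; trapped volume = 505.0 × 0.2785 = 140.64 mL.
Additional alveolar pressure from trapping ≈ V_trapped / C = 140.64 / 43.913 = 3.203 cmH2O.

3.2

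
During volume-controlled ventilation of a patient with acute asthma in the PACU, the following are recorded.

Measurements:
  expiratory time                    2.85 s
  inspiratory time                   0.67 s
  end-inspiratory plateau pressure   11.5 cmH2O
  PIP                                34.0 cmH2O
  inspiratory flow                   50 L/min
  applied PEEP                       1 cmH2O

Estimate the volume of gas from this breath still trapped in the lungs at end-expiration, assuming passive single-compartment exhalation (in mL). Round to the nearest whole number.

77

Flow: 50 L/min ÷ 60 = 0.8333 L/s.
Vt = flow × Ti = 0.8333 L/s × 0.67 s × 1000 mL/L = 558.31 mL.
R = (PIP − Pplat)/V̇ = (34.0 − 11.5) / 0.8333 = 22.5/0.8333 = 27.001 cmH2O·s/L.
C = Vt/(Pplat − PEEP) = 558.31 / (11.5 − 1) = 558.31/10.5 = 53.172 mL/cmH2O.
τ = R × C = 27.001 × 0.05317 L/cmH2O = 1.436 s.
Fraction remaining = e^(−Te/τ) = e^(−2.85/1.436) = 0.1374.
Trapped volume = 558.31 × 0.1374 = 76.712 mL.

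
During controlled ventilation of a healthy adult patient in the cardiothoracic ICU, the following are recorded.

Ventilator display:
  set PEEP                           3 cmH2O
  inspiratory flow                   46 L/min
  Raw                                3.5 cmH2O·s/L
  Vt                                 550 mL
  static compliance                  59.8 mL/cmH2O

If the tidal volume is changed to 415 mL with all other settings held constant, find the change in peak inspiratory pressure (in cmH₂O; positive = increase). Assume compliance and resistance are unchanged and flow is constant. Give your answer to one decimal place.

PIP = Vt/C + R·V̇ + PEEP (constant-flow equation of motion).
Only the elastic term changes: ΔPIP = ΔVt / C = (415 − 550) / 59.8 = -2.258 cmH2O.

-2.3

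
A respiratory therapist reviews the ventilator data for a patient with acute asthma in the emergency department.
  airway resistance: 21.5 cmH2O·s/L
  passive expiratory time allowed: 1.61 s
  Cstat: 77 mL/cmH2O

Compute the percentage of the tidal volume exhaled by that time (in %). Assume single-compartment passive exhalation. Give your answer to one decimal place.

τ = R × C = 21.5 × 77 mL/cmH2O = 21.5 × 0.077 L/cmH2O = 1.656 s.
Passive exhalation: V(t)/V₀ = e^(−t/τ) = e^(−1.61/1.656) = 0.3782.
Fraction exhaled = 1 − 0.3782 = 0.6218 → 62.18%.

62.2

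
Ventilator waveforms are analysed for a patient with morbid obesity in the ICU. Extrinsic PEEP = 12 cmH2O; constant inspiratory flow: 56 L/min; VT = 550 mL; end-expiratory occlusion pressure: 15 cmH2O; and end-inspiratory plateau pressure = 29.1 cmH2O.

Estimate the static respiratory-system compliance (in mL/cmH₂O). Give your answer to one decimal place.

39.0

End-expiratory occlusion gives total PEEP = 15 cmH2O (intrinsic PEEP = 15 − 12 = 3). Use total PEEP for the elastic gradient.
Cstat = Vt / (Pplat − PEEPtotal) = 550 / (29.1 − 15) = 550 / 14.1 = 39.007 mL/cmH2O.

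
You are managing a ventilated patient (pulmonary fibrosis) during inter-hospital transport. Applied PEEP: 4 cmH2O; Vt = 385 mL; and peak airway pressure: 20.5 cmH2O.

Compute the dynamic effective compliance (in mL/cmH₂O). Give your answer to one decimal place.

23.3

Dynamic compliance = Vt / (PIP − PEEP) = 385 / (20.5 − 4) = 385 / 16.5 = 23.333 mL/cmH2O.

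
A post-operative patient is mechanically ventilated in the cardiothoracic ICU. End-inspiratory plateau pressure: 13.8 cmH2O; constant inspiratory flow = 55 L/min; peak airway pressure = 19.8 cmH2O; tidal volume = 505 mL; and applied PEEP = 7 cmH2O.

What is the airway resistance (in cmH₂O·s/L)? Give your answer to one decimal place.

6.5

Flow: 55 L/min ÷ 60 = 0.9167 L/s.
Raw = (PIP − Pplat) / flow = (19.8 − 13.8) / 0.9167 = 6.0 / 0.9167 = 6.545 cmH2O·s/L.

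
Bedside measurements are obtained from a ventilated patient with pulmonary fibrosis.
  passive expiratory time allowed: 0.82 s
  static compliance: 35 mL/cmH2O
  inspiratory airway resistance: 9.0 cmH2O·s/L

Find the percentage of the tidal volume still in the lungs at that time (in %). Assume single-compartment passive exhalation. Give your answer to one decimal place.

τ = R × C = 9.0 × 35 mL/cmH2O = 9.0 × 0.035 L/cmH2O = 0.315 s.
Passive exhalation: V(t)/V₀ = e^(−t/τ) = e^(−0.82/0.315) = 0.07404.
Fraction remaining = 0.07404 → 7.404%.

7.4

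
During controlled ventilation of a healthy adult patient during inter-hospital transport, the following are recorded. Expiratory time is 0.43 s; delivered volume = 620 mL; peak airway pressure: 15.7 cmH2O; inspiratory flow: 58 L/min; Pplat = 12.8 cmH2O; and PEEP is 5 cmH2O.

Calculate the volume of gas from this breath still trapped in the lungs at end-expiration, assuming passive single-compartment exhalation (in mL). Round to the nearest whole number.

Flow: 58 L/min ÷ 60 = 0.9667 L/s.
R = (PIP − Pplat)/V̇ = (15.7 − 12.8) / 0.9667 = 2.9/0.9667 = 3.0 cmH2O·s/L.
C = Vt/(Pplat − PEEP) = 620.0 / (12.8 − 5) = 620.0/7.8 = 79.487 mL/cmH2O.
τ = R × C = 3.0 × 0.07949 L/cmH2O = 0.2385 s.
Fraction remaining = e^(−Te/τ) = e^(−0.43/0.2385) = 0.1648.
Trapped volume = 620.0 × 0.1648 = 102.18 mL.

102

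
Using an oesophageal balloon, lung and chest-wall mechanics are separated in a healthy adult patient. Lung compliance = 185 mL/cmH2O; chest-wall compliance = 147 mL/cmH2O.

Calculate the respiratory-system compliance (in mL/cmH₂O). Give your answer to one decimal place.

81.9

Lung and chest wall are elastances in series: 1/Crs = 1/CL + 1/Ccw.
1/Crs = 1/185 + 1/147 = 0.01221.
Crs = 81.9 mL/cmH2O.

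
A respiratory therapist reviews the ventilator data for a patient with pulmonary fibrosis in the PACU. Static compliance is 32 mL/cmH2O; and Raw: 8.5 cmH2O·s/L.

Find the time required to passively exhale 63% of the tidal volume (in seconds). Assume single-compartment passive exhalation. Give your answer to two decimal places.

τ = R × C = 8.5 × 32 mL/cmH2O = 8.5 × 0.032 L/cmH2O = 0.272 s.
Exhaled fraction f = 1 − e^(−t/τ) → t = −τ·ln(1 − f) = −0.272·ln(0.37) = 0.2704 s.

0.27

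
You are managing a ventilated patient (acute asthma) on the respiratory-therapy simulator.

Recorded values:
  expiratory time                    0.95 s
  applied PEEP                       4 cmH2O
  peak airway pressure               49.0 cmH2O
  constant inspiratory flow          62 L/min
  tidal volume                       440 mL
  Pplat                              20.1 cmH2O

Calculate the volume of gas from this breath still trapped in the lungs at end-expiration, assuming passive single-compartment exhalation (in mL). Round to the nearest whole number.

Flow: 62 L/min ÷ 60 = 1.0333 L/s.
R = (PIP − Pplat)/V̇ = (49.0 − 20.1) / 1.0333 = 28.9/1.0333 = 27.969 cmH2O·s/L.
C = Vt/(Pplat − PEEP) = 440.0 / (20.1 − 4) = 440.0/16.1 = 27.329 mL/cmH2O.
τ = R × C = 27.969 × 0.02733 L/cmH2O = 0.7644 s.
Fraction remaining = e^(−Te/τ) = e^(−0.95/0.7644) = 0.2886.
Trapped volume = 440.0 × 0.2886 = 126.98 mL.

127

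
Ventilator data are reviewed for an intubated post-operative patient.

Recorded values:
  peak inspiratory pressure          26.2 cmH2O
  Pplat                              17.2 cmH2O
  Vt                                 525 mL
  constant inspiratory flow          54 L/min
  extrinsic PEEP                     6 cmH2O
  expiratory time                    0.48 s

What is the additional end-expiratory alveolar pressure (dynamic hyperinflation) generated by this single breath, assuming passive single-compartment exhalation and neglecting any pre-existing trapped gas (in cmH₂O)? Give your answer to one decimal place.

4.0

Flow: 54 L/min ÷ 60 = 0.9 L/s.
R = (PIP − Pplat)/V̇ = (26.2 − 17.2) / 0.9 = 9.0/0.9 = 10.0 cmH2O·s/L.
C = Vt/(Pplat − PEEP) = 525.0 / (17.2 − 6) = 525.0/11.2 = 46.875 mL/cmH2O.
τ = R × C = 10.0 × 0.04688 L/cmH2O = 0.4688 s.
Fraction remaining = e^(−Te/τ) = e^(−0.48/0.4688) = 0.3592; trapped volume = 525.0 × 0.3592 = 188.58 mL.
Additional alveolar pressure from trapping ≈ V_trapped / C = 188.58 / 46.875 = 4.023 cmH2O.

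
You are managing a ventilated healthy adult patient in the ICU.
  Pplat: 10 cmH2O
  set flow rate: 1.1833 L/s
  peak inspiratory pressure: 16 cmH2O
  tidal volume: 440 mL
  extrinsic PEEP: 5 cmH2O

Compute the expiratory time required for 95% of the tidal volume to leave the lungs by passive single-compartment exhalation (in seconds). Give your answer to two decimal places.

R = (PIP − Pplat)/V̇ = (16 − 10) / 1.1833 = 6.0/1.1833 = 5.071 cmH2O·s/L.
C = Vt/(Pplat − PEEP) = 440.0 / (10 − 5) = 440.0/5.0 = 88.0 mL/cmH2O.
τ = R × C = 5.071 × 0.088 L/cmH2O = 0.4462 s.
t = −τ·ln(1 − 0.95) = −0.4462·ln(0.05) = 1.337 s.

1.34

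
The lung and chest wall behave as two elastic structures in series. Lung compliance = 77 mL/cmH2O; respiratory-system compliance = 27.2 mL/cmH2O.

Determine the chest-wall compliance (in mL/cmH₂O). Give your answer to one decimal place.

1/Ccw = 1/Crs − 1/CL.
1/Ccw = 1/27.2 − 1/77 = 0.02378.
Ccw = 42.052 mL/cmH2O.

42.1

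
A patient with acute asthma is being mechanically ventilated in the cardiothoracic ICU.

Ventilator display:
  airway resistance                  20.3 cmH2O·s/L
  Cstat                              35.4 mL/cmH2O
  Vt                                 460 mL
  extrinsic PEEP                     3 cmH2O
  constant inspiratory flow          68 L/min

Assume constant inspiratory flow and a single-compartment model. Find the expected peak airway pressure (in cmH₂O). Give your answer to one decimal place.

Flow: 68 L/min ÷ 60 = 1.1333 L/s.
Equation of motion (constant flow): PIP = Vt/C + R·V̇ + PEEP.
PIP = 460/35.4 + 20.3×1.1333 + 3 = 12.994 + 23.006 + 3 = 39.0 cmH2O.

39.0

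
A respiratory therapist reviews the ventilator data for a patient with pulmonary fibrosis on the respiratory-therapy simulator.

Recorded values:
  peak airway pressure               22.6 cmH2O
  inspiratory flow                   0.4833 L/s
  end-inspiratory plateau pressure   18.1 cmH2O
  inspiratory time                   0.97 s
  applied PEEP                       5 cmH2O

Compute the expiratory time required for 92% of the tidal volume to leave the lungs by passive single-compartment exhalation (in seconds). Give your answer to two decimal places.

Vt = flow × Ti = 0.4833 L/s × 0.97 s × 1000 mL/L = 468.8 mL.
R = (PIP − Pplat)/V̇ = (22.6 − 18.1) / 0.4833 = 4.5/0.4833 = 9.311 cmH2O·s/L.
C = Vt/(Pplat − PEEP) = 468.8 / (18.1 − 5) = 468.8/13.1 = 35.786 mL/cmH2O.
τ = R × C = 9.311 × 0.03579 L/cmH2O = 0.3332 s.
t = −τ·ln(1 − 0.92) = −0.3332·ln(0.08) = 0.8416 s.

0.84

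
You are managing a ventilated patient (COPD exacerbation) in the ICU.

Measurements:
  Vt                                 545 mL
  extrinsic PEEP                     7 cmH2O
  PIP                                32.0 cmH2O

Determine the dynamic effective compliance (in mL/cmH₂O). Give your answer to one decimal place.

21.8

Dynamic compliance = Vt / (PIP − PEEP) = 545 / (32.0 − 7) = 545 / 25.0 = 21.8 mL/cmH2O.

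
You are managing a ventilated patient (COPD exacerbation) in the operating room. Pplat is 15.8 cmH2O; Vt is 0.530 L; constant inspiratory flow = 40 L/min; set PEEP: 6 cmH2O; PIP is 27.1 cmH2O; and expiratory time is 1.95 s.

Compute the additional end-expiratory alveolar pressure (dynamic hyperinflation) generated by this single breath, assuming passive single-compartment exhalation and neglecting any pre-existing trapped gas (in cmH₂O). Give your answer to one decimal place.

Flow: 40 L/min ÷ 60 = 0.6667 L/s.
R = (PIP − Pplat)/V̇ = (27.1 − 15.8) / 0.6667 = 11.3/0.6667 = 16.949 cmH2O·s/L.
C = Vt/(Pplat − PEEP) = 530.0 / (15.8 − 6) = 530.0/9.8 = 54.082 mL/cmH2O.
τ = R × C = 16.949 × 0.05408 L/cmH2O = 0.9166 s.
Fraction remaining = e^(−Te/τ) = e^(−1.95/0.9166) = 0.1191; trapped volume = 530.0 × 0.1191 = 63.123 mL.
Additional alveolar pressure from trapping ≈ V_trapped / C = 63.123 / 54.082 = 1.167 cmH2O.

1.2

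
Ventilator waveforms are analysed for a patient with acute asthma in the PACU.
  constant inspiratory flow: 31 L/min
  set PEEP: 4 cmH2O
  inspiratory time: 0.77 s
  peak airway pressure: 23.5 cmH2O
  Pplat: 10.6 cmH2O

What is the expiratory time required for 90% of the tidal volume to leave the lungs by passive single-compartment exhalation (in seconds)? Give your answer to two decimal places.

Flow: 31 L/min ÷ 60 = 0.5167 L/s.
Vt = flow × Ti = 0.5167 L/s × 0.77 s × 1000 mL/L = 397.86 mL.
R = (PIP − Pplat)/V̇ = (23.5 − 10.6) / 0.5167 = 12.9/0.5167 = 24.966 cmH2O·s/L.
C = Vt/(Pplat − PEEP) = 397.86 / (10.6 − 4) = 397.86/6.6 = 60.282 mL/cmH2O.
τ = R × C = 24.966 × 0.06028 L/cmH2O = 1.505 s.
t = −τ·ln(1 − 0.90) = −1.505·ln(0.1) = 3.465 s.

3.47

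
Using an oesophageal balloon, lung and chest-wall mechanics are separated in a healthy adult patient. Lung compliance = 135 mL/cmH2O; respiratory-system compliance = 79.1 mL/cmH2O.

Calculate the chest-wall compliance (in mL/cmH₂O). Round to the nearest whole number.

191

1/Ccw = 1/Crs − 1/CL.
1/Ccw = 1/79.1 − 1/135 = 0.005235.
Ccw = 191.02 mL/cmH2O.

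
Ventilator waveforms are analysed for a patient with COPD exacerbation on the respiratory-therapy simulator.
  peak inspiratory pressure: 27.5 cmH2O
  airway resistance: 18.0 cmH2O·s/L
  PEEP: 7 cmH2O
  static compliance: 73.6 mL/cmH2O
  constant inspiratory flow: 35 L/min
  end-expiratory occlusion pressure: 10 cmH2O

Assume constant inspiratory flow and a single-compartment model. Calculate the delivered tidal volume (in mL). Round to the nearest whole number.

Flow: 35 L/min ÷ 60 = 0.5833 L/s.
Total PEEP = 10 cmH2O (set 7 + intrinsic 3); this is the baseline alveolar pressure.
Equation of motion (constant flow): PIP = Vt/C + R·V̇ + PEEP.
Vt/C = PIP − R·V̇ − PEEP = 27.5 − 10.499 − 10 = 7.001 cmH2O.
Vt = C × 7.001 = 73.6 × 7.001 = 515.27 mL.

515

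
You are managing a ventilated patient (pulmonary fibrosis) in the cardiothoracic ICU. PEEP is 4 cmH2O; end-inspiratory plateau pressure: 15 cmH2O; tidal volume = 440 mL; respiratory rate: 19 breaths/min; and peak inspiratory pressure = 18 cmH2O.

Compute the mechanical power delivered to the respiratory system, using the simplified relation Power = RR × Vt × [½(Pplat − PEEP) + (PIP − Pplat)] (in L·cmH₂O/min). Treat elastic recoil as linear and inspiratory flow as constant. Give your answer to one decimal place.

71.1

Per-breath work = Vt × [½(Pplat−PEEP) + (PIP−Pplat)] = 0.440 × [0.5×11.0 + 3.0] = 0.440 × 8.5 = 3.74 L·cmH2O.
Power = 19 × 3.74 = 71.06 L·cmH2O/min.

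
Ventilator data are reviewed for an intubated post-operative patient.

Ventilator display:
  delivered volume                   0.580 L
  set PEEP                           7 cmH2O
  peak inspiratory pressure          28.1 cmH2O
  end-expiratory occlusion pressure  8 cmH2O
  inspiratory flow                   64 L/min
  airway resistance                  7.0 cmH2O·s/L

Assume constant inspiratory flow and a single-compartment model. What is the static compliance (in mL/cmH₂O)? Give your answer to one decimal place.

Flow: 64 L/min ÷ 60 = 1.0667 L/s.
Total PEEP = 8 cmH2O (set 7 + intrinsic 1); this is the baseline alveolar pressure.
Equation of motion (constant flow): PIP = Vt/C + R·V̇ + PEEP.
Vt/C = PIP − R·V̇ − PEEP = 28.1 − 7.0×1.0667 − 8 = 28.1 − 7.467 − 8 = 12.633 cmH2O.
C = Vt / 12.633 = 580 / 12.633 = 45.912 mL/cmH2O.

45.9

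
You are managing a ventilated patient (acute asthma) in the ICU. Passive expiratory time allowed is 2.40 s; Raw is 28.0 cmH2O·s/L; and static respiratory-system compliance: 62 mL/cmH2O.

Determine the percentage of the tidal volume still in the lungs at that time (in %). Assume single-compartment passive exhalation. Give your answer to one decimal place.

τ = R × C = 28.0 × 62 mL/cmH2O = 28.0 × 0.062 L/cmH2O = 1.736 s.
Passive exhalation: V(t)/V₀ = e^(−t/τ) = e^(−2.40/1.736) = 0.251.
Fraction remaining = 0.251 → 25.1%.

25.1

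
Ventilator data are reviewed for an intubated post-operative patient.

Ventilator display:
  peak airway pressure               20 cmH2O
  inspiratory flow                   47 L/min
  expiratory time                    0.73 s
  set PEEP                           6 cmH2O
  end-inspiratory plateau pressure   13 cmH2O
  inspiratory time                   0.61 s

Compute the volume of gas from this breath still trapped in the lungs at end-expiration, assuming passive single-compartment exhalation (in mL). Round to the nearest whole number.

144

Flow: 47 L/min ÷ 60 = 0.7833 L/s.
Vt = flow × Ti = 0.7833 L/s × 0.61 s × 1000 mL/L = 477.81 mL.
R = (PIP − Pplat)/V̇ = (20 − 13) / 0.7833 = 7.0/0.7833 = 8.937 cmH2O·s/L.
C = Vt/(Pplat − PEEP) = 477.81 / (13 − 6) = 477.81/7.0 = 68.259 mL/cmH2O.
τ = R × C = 8.937 × 0.06826 L/cmH2O = 0.61 s.
Fraction remaining = e^(−Te/τ) = e^(−0.73/0.61) = 0.3022.
Trapped volume = 477.81 × 0.3022 = 144.39 mL.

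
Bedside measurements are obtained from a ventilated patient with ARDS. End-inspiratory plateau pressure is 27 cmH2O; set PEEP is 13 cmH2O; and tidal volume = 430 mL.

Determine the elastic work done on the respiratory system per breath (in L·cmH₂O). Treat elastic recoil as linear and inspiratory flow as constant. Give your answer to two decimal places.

Elastic work ≈ ½ × (Pplat − PEEP) × Vt = 0.5 × (27 − 13) × 0.430 L = 0.5 × 14.0 × 0.430 = 3.01 L·cmH2O.

3.01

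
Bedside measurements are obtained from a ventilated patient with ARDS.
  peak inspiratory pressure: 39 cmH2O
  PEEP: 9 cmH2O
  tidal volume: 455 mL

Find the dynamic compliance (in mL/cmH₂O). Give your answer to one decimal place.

15.2

Dynamic compliance = Vt / (PIP − PEEP) = 455 / (39 − 9) = 455 / 30.0 = 15.167 mL/cmH2O.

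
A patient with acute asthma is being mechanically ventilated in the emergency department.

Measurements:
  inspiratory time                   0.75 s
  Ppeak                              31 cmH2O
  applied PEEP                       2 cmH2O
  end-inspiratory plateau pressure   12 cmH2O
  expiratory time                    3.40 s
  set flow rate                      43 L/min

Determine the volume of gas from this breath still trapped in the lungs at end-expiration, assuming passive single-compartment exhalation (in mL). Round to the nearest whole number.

49

Flow: 43 L/min ÷ 60 = 0.7167 L/s.
Vt = flow × Ti = 0.7167 L/s × 0.75 s × 1000 mL/L = 537.53 mL.
R = (PIP − Pplat)/V̇ = (31 − 12) / 0.7167 = 19.0/0.7167 = 26.51 cmH2O·s/L.
C = Vt/(Pplat − PEEP) = 537.53 / (12 − 2) = 537.53/10.0 = 53.753 mL/cmH2O.
τ = R × C = 26.51 × 0.05375 L/cmH2O = 1.425 s.
Fraction remaining = e^(−Te/τ) = e^(−3.40/1.425) = 0.092.
Trapped volume = 537.53 × 0.092 = 49.453 mL.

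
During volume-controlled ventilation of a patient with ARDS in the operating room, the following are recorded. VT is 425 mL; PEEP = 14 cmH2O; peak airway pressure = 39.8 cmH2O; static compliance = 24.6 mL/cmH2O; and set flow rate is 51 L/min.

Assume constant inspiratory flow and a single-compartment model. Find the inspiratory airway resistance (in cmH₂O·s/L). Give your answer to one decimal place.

10.0

Flow: 51 L/min ÷ 60 = 0.85 L/s.
Equation of motion (constant flow): PIP = Vt/C + R·V̇ + PEEP.
R·V̇ = PIP − Vt/C − PEEP = 39.8 − 425/24.6 − 14 = 39.8 − 17.276 − 14 = 8.524 cmH2O.
R = 8.524 / 0.85 = 10.028 cmH2O·s/L.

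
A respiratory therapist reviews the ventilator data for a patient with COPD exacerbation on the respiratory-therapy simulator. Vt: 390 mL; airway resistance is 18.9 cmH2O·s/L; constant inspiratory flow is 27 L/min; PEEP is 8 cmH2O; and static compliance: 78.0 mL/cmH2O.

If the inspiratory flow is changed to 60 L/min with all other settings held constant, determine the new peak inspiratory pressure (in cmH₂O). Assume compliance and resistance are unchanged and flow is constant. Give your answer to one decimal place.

31.9

Flow: 27 L/min ÷ 60 = 0.45 L/s.
New flow: 60 L/min ÷ 60 = 1 L/s.
PIP = Vt/C + R·V̇ + PEEP (constant-flow equation of motion).
Only the resistive term changes: ΔPIP = R × ΔV̇ = 18.9 × (1 − 0.45) = 18.9 × 0.55 = 10.395 cmH2O.
Original PIP = 390/78.0 + 18.9×0.45 + 8 = 21.505 cmH2O; new PIP = 21.505 + (10.395) = 31.9 cmH2O.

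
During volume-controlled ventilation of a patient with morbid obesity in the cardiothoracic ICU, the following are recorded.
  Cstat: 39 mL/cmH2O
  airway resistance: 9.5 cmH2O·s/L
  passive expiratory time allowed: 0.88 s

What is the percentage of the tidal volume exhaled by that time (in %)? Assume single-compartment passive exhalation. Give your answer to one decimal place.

τ = R × C = 9.5 × 39 mL/cmH2O = 9.5 × 0.039 L/cmH2O = 0.3705 s.
Passive exhalation: V(t)/V₀ = e^(−t/τ) = e^(−0.88/0.3705) = 0.093.
Fraction exhaled = 1 − 0.093 = 0.907 → 90.7%.

90.7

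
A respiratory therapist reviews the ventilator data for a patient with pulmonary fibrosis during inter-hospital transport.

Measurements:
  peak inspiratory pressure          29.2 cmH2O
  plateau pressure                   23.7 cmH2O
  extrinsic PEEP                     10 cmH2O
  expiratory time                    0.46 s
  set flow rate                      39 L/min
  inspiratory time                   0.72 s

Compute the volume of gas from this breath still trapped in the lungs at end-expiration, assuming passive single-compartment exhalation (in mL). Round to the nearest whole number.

Flow: 39 L/min ÷ 60 = 0.65 L/s.
Vt = flow × Ti = 0.65 L/s × 0.72 s × 1000 mL/L = 468.0 mL.
R = (PIP − Pplat)/V̇ = (29.2 − 23.7) / 0.65 = 5.5/0.65 = 8.462 cmH2O·s/L.
C = Vt/(Pplat − PEEP) = 468.0 / (23.7 − 10) = 468.0/13.7 = 34.161 mL/cmH2O.
τ = R × C = 8.462 × 0.03416 L/cmH2O = 0.2891 s.
Fraction remaining = e^(−Te/τ) = e^(−0.46/0.2891) = 0.2037.
Trapped volume = 468.0 × 0.2037 = 95.332 mL.

95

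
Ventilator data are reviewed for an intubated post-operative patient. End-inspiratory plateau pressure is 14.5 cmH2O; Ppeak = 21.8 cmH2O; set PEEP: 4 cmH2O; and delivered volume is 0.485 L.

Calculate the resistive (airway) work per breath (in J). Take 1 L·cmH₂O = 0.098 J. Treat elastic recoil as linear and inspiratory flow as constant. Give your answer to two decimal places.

With constant inspiratory flow the resistive pressure is constant at PIP − Pplat = 21.8 − 14.5 = 7.3 cmH2O, so resistive work = 7.3 × 0.485 = 3.541 L·cmH2O.
× 0.098 J/(L·cmH2O) → 0.347 J.

0.35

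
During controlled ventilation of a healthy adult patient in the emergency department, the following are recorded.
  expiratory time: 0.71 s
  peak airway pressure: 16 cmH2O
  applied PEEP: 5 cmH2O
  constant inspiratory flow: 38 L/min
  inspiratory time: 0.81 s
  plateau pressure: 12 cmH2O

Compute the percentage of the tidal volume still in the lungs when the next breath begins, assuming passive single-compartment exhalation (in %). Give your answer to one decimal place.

21.6

Flow: 38 L/min ÷ 60 = 0.6333 L/s.
Vt = flow × Ti = 0.6333 L/s × 0.81 s × 1000 mL/L = 512.97 mL.
R = (PIP − Pplat)/V̇ = (16 − 12) / 0.6333 = 4.0/0.6333 = 6.316 cmH2O·s/L.
C = Vt/(Pplat − PEEP) = 512.97 / (12 − 5) = 512.97/7.0 = 73.281 mL/cmH2O.
τ = R × C = 6.316 × 0.07328 L/cmH2O = 0.4628 s.
Fraction remaining at end-expiration = e^(−Te/τ) = e^(−0.71/0.4628) = 0.2156 → 21.56%.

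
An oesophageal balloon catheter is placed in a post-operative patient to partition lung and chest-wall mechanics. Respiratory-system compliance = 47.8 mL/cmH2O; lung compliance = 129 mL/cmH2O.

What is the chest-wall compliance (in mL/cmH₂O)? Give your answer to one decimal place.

75.9

1/Ccw = 1/Crs − 1/CL.
1/Ccw = 1/47.8 − 1/129 = 0.01317.
Ccw = 75.93 mL/cmH2O.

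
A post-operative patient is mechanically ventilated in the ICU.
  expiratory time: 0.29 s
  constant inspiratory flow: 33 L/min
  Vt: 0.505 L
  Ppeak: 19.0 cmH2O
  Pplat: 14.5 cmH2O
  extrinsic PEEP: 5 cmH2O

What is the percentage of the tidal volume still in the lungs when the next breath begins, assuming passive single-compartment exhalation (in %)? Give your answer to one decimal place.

51.3

Flow: 33 L/min ÷ 60 = 0.55 L/s.
R = (PIP − Pplat)/V̇ = (19.0 − 14.5) / 0.55 = 4.5/0.55 = 8.182 cmH2O·s/L.
C = Vt/(Pplat − PEEP) = 505.0 / (14.5 − 5) = 505.0/9.5 = 53.158 mL/cmH2O.
τ = R × C = 8.182 × 0.05316 L/cmH2O = 0.435 s.
Fraction remaining at end-expiration = e^(−Te/τ) = e^(−0.29/0.435) = 0.5134 → 51.34%.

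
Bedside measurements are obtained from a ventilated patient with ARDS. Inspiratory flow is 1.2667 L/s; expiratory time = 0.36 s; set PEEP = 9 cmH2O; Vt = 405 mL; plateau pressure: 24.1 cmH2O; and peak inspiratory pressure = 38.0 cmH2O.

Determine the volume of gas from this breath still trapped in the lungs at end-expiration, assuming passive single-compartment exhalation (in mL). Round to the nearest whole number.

R = (PIP − Pplat)/V̇ = (38.0 − 24.1) / 1.2667 = 13.9/1.2667 = 10.973 cmH2O·s/L.
C = Vt/(Pplat − PEEP) = 405.0 / (24.1 − 9) = 405.0/15.1 = 26.821 mL/cmH2O.
τ = R × C = 10.973 × 0.02682 L/cmH2O = 0.2943 s.
Fraction remaining = e^(−Te/τ) = e^(−0.36/0.2943) = 0.2943.
Trapped volume = 405.0 × 0.2943 = 119.19 mL.

119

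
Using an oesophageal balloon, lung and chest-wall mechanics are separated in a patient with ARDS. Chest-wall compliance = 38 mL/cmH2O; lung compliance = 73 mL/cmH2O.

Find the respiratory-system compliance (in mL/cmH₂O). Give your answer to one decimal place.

Lung and chest wall are elastances in series: 1/Crs = 1/CL + 1/Ccw.
1/Crs = 1/73 + 1/38 = 0.04001.
Crs = 24.994 mL/cmH2O.

25.0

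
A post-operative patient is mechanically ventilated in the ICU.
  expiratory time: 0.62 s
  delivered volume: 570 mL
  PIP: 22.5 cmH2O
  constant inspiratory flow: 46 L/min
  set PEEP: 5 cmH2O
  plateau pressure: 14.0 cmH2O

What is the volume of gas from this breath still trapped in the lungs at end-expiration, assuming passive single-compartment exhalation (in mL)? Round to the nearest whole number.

236

Flow: 46 L/min ÷ 60 = 0.7667 L/s.
R = (PIP − Pplat)/V̇ = (22.5 − 14.0) / 0.7667 = 8.5/0.7667 = 11.086 cmH2O·s/L.
C = Vt/(Pplat − PEEP) = 570.0 / (14.0 − 5) = 570.0/9.0 = 63.333 mL/cmH2O.
τ = R × C = 11.086 × 0.06333 L/cmH2O = 0.7021 s.
Fraction remaining = e^(−Te/τ) = e^(−0.62/0.7021) = 0.4135.
Trapped volume = 570.0 × 0.4135 = 235.7 mL.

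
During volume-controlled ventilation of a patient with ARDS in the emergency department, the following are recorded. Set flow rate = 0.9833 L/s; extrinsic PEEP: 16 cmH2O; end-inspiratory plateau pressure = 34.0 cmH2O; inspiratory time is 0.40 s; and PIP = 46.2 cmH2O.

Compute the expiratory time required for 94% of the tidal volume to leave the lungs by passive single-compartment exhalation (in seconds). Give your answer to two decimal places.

0.76

Vt = flow × Ti = 0.9833 L/s × 0.40 s × 1000 mL/L = 393.32 mL.
R = (PIP − Pplat)/V̇ = (46.2 − 34.0) / 0.9833 = 12.2/0.9833 = 12.407 cmH2O·s/L.
C = Vt/(Pplat − PEEP) = 393.32 / (34.0 − 16) = 393.32/18.0 = 21.851 mL/cmH2O.
τ = R × C = 12.407 × 0.02185 L/cmH2O = 0.2711 s.
t = −τ·ln(1 − 0.94) = −0.2711·ln(0.06) = 0.7627 s.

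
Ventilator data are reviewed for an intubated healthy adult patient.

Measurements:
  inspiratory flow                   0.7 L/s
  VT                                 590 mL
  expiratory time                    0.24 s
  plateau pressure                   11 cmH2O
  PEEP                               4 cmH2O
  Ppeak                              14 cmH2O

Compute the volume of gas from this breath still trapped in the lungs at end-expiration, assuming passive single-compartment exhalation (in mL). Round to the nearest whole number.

304

R = (PIP − Pplat)/V̇ = (14 − 11) / 0.7 = 3.0/0.7 = 4.286 cmH2O·s/L.
C = Vt/(Pplat − PEEP) = 590.0 / (11 − 4) = 590.0/7.0 = 84.286 mL/cmH2O.
τ = R × C = 4.286 × 0.08429 L/cmH2O = 0.3613 s.
Fraction remaining = e^(−Te/τ) = e^(−0.24/0.3613) = 0.5147.
Trapped volume = 590.0 × 0.5147 = 303.67 mL.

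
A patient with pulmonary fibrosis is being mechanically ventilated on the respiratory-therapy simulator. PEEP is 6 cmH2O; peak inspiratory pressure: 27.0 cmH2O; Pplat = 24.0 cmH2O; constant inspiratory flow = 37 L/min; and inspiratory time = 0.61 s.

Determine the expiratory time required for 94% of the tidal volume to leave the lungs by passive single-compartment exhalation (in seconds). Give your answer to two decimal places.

Flow: 37 L/min ÷ 60 = 0.6167 L/s.
Vt = flow × Ti = 0.6167 L/s × 0.61 s × 1000 mL/L = 376.19 mL.
R = (PIP − Pplat)/V̇ = (27.0 − 24.0) / 0.6167 = 3.0/0.6167 = 4.865 cmH2O·s/L.
C = Vt/(Pplat − PEEP) = 376.19 / (24.0 − 6) = 376.19/18.0 = 20.899 mL/cmH2O.
τ = R × C = 4.865 × 0.0209 L/cmH2O = 0.1017 s.
t = −τ·ln(1 − 0.94) = −0.1017·ln(0.06) = 0.2861 s.

0.29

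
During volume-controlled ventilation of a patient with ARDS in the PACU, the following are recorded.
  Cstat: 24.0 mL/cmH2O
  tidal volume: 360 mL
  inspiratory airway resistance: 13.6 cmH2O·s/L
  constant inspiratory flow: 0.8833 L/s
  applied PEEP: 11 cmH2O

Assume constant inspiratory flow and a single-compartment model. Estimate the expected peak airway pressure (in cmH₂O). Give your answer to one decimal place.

Equation of motion (constant flow): PIP = Vt/C + R·V̇ + PEEP.
PIP = 360/24.0 + 13.6×0.8833 + 11 = 15.0 + 12.013 + 11 = 38.013 cmH2O.

38.0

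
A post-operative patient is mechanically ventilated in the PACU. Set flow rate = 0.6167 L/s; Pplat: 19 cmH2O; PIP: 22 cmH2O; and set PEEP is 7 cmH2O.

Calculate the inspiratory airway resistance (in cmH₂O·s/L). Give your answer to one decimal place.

4.9

Raw = (PIP − Pplat) / flow = (22 − 19) / 0.6167 = 3.0 / 0.6167 = 4.865 cmH2O·s/L.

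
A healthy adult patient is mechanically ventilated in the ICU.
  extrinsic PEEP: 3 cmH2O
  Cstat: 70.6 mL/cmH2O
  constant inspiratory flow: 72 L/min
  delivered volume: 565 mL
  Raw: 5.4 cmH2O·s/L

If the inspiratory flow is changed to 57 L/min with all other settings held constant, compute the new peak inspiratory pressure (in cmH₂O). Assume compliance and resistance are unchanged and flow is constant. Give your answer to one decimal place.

16.1

Flow: 72 L/min ÷ 60 = 1.2 L/s.
New flow: 57 L/min ÷ 60 = 0.95 L/s.
PIP = Vt/C + R·V̇ + PEEP (constant-flow equation of motion).
Only the resistive term changes: ΔPIP = R × ΔV̇ = 5.4 × (0.95 − 1.2) = 5.4 × -0.25 = -1.35 cmH2O.
Original PIP = 565/70.6 + 5.4×1.2 + 3 = 17.483 cmH2O; new PIP = 17.483 + (-1.35) = 16.133 cmH2O.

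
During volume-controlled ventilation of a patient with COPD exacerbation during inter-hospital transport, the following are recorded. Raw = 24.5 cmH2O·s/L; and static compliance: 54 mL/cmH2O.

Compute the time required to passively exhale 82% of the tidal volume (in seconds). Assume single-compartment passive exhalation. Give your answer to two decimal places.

2.27

τ = R × C = 24.5 × 54 mL/cmH2O = 24.5 × 0.054 L/cmH2O = 1.323 s.
Exhaled fraction f = 1 − e^(−t/τ) → t = −τ·ln(1 − f) = −1.323·ln(0.18) = 2.269 s.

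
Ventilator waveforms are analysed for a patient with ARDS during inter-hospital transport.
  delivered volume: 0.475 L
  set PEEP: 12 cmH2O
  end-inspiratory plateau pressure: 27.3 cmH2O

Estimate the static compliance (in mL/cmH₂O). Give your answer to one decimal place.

Cstat = Vt / (Pplat − PEEP) = 475 / (27.3 − 12) = 475 / 15.3 = 31.046 mL/cmH2O.

31.0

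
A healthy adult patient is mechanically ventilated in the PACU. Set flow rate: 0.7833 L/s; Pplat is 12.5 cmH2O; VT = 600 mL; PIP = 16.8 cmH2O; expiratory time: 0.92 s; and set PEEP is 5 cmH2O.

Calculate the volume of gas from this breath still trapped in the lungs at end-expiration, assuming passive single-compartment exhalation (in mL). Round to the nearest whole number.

R = (PIP − Pplat)/V̇ = (16.8 − 12.5) / 0.7833 = 4.3/0.7833 = 5.49 cmH2O·s/L.
C = Vt/(Pplat − PEEP) = 600.0 / (12.5 − 5) = 600.0/7.5 = 80.0 mL/cmH2O.
τ = R × C = 5.49 × 0.08 L/cmH2O = 0.4392 s.
Fraction remaining = e^(−Te/τ) = e^(−0.92/0.4392) = 0.1231.
Trapped volume = 600.0 × 0.1231 = 73.86 mL.

74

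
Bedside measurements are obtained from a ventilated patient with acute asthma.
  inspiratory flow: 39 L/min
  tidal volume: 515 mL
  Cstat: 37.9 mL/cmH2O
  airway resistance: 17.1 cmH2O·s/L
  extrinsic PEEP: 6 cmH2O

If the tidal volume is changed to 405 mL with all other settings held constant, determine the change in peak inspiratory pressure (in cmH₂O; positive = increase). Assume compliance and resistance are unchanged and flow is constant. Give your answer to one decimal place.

PIP = Vt/C + R·V̇ + PEEP (constant-flow equation of motion).
Only the elastic term changes: ΔPIP = ΔVt / C = (405 − 515) / 37.9 = -2.902 cmH2O.

-2.9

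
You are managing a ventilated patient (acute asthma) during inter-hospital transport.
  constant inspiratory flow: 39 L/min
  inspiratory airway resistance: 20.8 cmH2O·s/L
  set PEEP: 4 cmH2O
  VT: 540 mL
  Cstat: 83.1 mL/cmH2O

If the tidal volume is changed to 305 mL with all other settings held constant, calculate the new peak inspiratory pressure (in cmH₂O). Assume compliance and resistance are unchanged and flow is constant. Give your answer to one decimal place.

Flow: 39 L/min ÷ 60 = 0.65 L/s.
PIP = Vt/C + R·V̇ + PEEP (constant-flow equation of motion).
Only the elastic term changes: ΔPIP = ΔVt / C = (305 − 540) / 83.1 = -2.828 cmH2O.
Original PIP = 540/83.1 + 20.8×0.65 + 4 = 24.018 cmH2O; new PIP = 24.018 + (-2.828) = 21.19 cmH2O.

21.2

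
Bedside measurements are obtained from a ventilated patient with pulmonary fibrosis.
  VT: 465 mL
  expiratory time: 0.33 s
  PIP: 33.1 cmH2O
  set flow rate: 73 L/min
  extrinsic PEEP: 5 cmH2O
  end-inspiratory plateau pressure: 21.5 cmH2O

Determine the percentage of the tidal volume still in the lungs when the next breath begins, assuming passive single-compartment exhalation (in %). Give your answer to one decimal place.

29.3

Flow: 73 L/min ÷ 60 = 1.2167 L/s.
R = (PIP − Pplat)/V̇ = (33.1 − 21.5) / 1.2167 = 11.6/1.2167 = 9.534 cmH2O·s/L.
C = Vt/(Pplat − PEEP) = 465.0 / (21.5 − 5) = 465.0/16.5 = 28.182 mL/cmH2O.
τ = R × C = 9.534 × 0.02818 L/cmH2O = 0.2687 s.
Fraction remaining at end-expiration = e^(−Te/τ) = e^(−0.33/0.2687) = 0.2928 → 29.28%.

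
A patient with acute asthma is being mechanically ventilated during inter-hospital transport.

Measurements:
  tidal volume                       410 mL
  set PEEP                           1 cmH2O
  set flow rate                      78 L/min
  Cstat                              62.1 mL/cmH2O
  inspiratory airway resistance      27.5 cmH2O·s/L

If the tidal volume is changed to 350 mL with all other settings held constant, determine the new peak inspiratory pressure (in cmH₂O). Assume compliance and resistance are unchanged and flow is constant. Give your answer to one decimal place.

Flow: 78 L/min ÷ 60 = 1.3 L/s.
PIP = Vt/C + R·V̇ + PEEP (constant-flow equation of motion).
Only the elastic term changes: ΔPIP = ΔVt / C = (350 − 410) / 62.1 = -0.9662 cmH2O.
Original PIP = 410/62.1 + 27.5×1.3 + 1 = 43.352 cmH2O; new PIP = 43.352 + (-0.9662) = 42.386 cmH2O.

42.4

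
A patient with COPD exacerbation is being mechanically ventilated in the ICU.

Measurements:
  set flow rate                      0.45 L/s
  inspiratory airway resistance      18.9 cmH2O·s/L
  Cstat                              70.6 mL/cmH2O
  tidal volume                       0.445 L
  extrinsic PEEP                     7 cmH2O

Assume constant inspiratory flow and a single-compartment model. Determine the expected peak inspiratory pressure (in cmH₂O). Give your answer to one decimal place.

21.8

Equation of motion (constant flow): PIP = Vt/C + R·V̇ + PEEP.
PIP = 445/70.6 + 18.9×0.45 + 7 = 6.303 + 8.505 + 7 = 21.808 cmH2O.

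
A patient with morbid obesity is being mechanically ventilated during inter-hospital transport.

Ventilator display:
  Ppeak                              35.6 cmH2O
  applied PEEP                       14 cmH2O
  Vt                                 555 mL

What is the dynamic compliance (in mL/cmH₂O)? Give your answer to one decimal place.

Dynamic compliance = Vt / (PIP − PEEP) = 555 / (35.6 − 14) = 555 / 21.6 = 25.694 mL/cmH2O.

25.7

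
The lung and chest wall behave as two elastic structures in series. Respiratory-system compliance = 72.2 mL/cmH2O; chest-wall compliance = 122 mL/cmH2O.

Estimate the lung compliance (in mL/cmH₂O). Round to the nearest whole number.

1/CL = 1/Crs − 1/Ccw.
1/CL = 1/72.2 − 1/122 = 0.005654.
CL = 176.87 mL/cmH2O.

177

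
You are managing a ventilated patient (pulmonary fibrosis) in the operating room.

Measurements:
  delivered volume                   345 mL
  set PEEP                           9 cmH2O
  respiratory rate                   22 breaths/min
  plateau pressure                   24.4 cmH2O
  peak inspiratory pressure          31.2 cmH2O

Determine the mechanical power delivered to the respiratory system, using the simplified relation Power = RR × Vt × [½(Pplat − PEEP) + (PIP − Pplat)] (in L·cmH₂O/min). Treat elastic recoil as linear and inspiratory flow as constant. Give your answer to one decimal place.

110.1

Per-breath work = Vt × [½(Pplat−PEEP) + (PIP−Pplat)] = 0.345 × [0.5×15.4 + 6.8] = 0.345 × 14.5 = 5.003 L·cmH2O.
Power = 22 × 5.003 = 110.07 L·cmH2O/min.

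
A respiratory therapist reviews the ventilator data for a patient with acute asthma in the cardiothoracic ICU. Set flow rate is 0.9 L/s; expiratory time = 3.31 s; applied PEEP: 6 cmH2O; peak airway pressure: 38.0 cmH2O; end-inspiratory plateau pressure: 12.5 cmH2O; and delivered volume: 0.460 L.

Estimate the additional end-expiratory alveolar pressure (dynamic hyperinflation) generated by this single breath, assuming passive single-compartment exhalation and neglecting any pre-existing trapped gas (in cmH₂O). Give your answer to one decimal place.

1.2

R = (PIP − Pplat)/V̇ = (38.0 − 12.5) / 0.9 = 25.5/0.9 = 28.333 cmH2O·s/L.
C = Vt/(Pplat − PEEP) = 460.0 / (12.5 − 6) = 460.0/6.5 = 70.769 mL/cmH2O.
τ = R × C = 28.333 × 0.07077 L/cmH2O = 2.005 s.
Fraction remaining = e^(−Te/τ) = e^(−3.31/2.005) = 0.1919; trapped volume = 460.0 × 0.1919 = 88.274 mL.
Additional alveolar pressure from trapping ≈ V_trapped / C = 88.274 / 70.769 = 1.247 cmH2O.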